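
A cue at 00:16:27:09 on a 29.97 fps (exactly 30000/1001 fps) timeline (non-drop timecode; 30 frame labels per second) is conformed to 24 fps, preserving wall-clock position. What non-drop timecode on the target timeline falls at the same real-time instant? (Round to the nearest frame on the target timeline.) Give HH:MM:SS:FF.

Source frame index: (0×3600 + 16×60 + 27) × 30 + 9 = 29619.
Real time: 29619 / (30000/1001) = 9882873/10000 s.
Target frame: (9882873/10000) × (24) = 29648619/1250 ≈ 23718.895 → 23719.
At 24 labels/s: frame 23719 → 00:16:28:07.

00:16:28:07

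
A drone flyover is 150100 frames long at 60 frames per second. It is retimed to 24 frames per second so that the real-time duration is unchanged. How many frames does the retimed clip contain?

Target frames = source frames × (target rate / source rate) = 150100 × (24)/(60) = 150100 × 2/5 = 60040.

60040 frames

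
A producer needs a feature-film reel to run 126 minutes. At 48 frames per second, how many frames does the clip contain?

126 min = 7560 s.
Frames = 7560 × 48 = 362880.

362880 frames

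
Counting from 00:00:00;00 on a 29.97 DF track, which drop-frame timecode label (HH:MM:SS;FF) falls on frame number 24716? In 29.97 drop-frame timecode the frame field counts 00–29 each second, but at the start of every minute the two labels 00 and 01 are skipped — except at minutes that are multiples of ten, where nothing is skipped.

00:13:44;20

Each 10-minute DF block holds 10 × 60 × 30 − 9 × 2 = 17982 frames. 24716 ÷ 17982 → 1 full block, remainder 6734.
Within the partial block the first minute is 1800 frames and each further minute 1798, so 3 further minute boundaries passed. Total skipped labels = 18 × 1 + 2 × 3 = 24.
Non-drop label index = 24716 + 24 = 24740; at 30 labels/s that is 00:13:44:20, i.e. DF 00:13:44;20.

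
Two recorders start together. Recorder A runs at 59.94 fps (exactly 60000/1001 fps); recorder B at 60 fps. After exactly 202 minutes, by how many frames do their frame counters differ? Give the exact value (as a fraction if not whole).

202 min = 12120 s.
A emits 60000/1001 × 12120 = 727200000/1001 frames; B emits 60 × 12120 = 727200.
Difference = 727200/1001 frames (≈ 726.4735); B is ahead of A.

727200/1001 frames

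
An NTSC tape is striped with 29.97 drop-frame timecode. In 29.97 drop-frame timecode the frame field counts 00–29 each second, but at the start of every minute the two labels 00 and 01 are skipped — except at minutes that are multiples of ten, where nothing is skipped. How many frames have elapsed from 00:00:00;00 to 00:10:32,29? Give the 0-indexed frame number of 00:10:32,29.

18971

Complete 10-minute blocks: 1, each 17982 frames → 17982.
Remaining 0 whole minutes in the current block: 0 frames.
Within the current minute: 32 × 30 + 29 = 989. Total = 17982 + 0 + 989 = 18971.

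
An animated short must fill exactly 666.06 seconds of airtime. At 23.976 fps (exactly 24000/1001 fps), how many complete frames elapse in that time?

Frames = 666.06 × 24000/1001 = 15985440/1001 ≈ 15969.4705.
Complete frames: 15969.

15969 frames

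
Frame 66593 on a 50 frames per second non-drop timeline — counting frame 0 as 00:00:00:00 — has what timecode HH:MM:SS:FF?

00:22:11:43

66593 ÷ 50 = 1331 full seconds, remainder 43 frames.
1331 s = 0 h 22 min 11 s.
Timecode: 00:22:11:43.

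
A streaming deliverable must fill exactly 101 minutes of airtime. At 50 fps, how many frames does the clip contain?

101 min = 6060 s.
Frames = 6060 × 50 = 303000.

303000 frames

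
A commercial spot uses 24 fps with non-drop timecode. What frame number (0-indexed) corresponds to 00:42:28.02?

61154

Total seconds to the label: (0 × 3600 + 42 × 60 + 28) = 2548.
Frame index = 2548 × 24 + 2 = 61154.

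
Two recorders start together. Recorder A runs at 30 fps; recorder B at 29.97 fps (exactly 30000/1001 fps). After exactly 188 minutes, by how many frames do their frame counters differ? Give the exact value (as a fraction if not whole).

338400/1001 frames

188 min = 11280 s.
A emits 30 × 11280 = 338400 frames; B emits 30000/1001 × 11280 = 338400000/1001.
Difference = 338400/1001 frames (≈ 338.0619); B is behind A.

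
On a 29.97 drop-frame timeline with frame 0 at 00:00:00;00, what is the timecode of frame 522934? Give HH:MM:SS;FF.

Each 10-minute DF block holds 10 × 60 × 30 − 9 × 2 = 17982 frames. 522934 ÷ 17982 → 29 full blocks, remainder 1456.
Within the partial block the first minute is 1800 frames and each further minute 1798, so 0 further minute boundaries passed. Total skipped labels = 18 × 29 + 2 × 0 = 522.
Non-drop label index = 522934 + 522 = 523456; at 30 labels/s that is 04:50:48:16, i.e. DF 04:50:48;16.

04:50:48;16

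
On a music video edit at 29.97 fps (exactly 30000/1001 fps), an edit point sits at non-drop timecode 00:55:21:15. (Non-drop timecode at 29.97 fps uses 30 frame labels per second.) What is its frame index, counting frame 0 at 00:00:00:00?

frame 99645

Total seconds to the label: (0 × 3600 + 55 × 60 + 21) = 3321.
Frame index = 3321 × 30 + 15 = 99645.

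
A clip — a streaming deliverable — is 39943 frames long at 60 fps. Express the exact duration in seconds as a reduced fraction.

39943/60 seconds

Running time = 39943 ÷ (60) = 39943 × 1/60 = 39943/60 s.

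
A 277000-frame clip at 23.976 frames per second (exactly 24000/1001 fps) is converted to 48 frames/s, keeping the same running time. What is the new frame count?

Target frames = source frames × (target rate / source rate) = 277000 × (48)/(24000/1001) = 277000 × 1001/500 = 554554.

554554 frames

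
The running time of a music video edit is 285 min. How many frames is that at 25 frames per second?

427500 frames

285 min = 17100 s.
Frames = 17100 × 25 = 427500.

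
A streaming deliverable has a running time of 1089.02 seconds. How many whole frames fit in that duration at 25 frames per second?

Frames = 1089.02 × 25 = 54451/2 ≈ 27225.5000.
Complete frames: 27225.

27225 frames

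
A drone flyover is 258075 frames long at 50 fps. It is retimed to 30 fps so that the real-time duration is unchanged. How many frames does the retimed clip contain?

Target frames = source frames × (target rate / source rate) = 258075 × (30)/(50) = 258075 × 3/5 = 154845.

154845 frames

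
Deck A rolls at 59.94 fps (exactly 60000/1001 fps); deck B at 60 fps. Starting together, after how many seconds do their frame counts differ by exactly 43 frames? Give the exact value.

43043/60 seconds

The gap grows by |60 − 60000/1001| = 60/1001 frames per second.
Time for a 43-frame gap: 43 ÷ (60/1001) = 43043/60 s.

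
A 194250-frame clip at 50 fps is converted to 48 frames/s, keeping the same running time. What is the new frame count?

Frames at target rate = 194250 × (48) / (50) = 186480.

186480 frames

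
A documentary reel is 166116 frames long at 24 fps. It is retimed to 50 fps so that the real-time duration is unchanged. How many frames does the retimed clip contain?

346075 frames

Target frames = source frames × (target rate / source rate) = 166116 × (50)/(24) = 166116 × 25/12 = 346075.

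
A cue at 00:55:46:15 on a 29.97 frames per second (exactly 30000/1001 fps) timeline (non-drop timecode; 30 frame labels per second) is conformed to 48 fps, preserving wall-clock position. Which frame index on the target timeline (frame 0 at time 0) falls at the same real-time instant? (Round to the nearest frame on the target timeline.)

frame 160793

Source frame index: (0×3600 + 55×60 + 46) × 30 + 15 = 100395.
Real time: 100395 / (30000/1001) = 6699693/2000 s.
Target frame: (6699693/2000) × (48) = 20099079/125 ≈ 160792.632 → 160793.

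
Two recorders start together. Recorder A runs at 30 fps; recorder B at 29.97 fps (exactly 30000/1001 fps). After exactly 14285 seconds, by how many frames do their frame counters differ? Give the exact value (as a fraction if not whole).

A emits 30 × 14285 = 428550 frames; B emits 30000/1001 × 14285 = 428550000/1001.
Difference = 428550/1001 frames (≈ 428.1219); B is behind A.

428550/1001 frames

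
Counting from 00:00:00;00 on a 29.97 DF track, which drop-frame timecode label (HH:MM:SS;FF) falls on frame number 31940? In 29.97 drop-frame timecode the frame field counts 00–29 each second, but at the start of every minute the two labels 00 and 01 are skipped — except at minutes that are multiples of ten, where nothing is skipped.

Each 10-minute DF block holds 10 × 60 × 30 − 9 × 2 = 17982 frames. 31940 ÷ 17982 → 1 full block, remainder 13958.
Within the partial block the first minute is 1800 frames and each further minute 1798, so 7 further minute boundaries passed. Total skipped labels = 18 × 1 + 2 × 7 = 32.
Non-drop label index = 31940 + 32 = 31972; at 30 labels/s that is 00:17:45:22, i.e. DF 00:17:45;22.

00:17:45;22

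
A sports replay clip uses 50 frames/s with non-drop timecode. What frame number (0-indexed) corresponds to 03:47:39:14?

682964

Total seconds to the label: (3 × 3600 + 47 × 60 + 39) = 13659.
Frame index = 13659 × 50 + 14 = 682964.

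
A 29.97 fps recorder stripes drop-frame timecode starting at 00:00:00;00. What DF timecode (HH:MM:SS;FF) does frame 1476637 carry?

13:41:10;15

Each 10-minute DF block holds 10 × 60 × 30 − 9 × 2 = 17982 frames. 1476637 ÷ 17982 → 82 full blocks, remainder 2113.
Within the partial block the first minute is 1800 frames and each further minute 1798, so 1 further minute boundary passed. Total skipped labels = 18 × 82 + 2 × 1 = 1478.
Non-drop label index = 1476637 + 1478 = 1478115; at 30 labels/s that is 13:41:10:15, i.e. DF 13:41:10;15.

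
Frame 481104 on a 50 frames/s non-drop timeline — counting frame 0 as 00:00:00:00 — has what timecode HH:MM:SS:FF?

481104 ÷ 50 = 9622 full seconds, remainder 4 frames.
9622 s = 2 h 40 min 22 s.
Timecode: 02:40:22:04.

02:40:22:04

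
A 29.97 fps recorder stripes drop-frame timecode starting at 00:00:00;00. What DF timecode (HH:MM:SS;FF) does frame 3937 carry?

00:02:11;11

Each 10-minute DF block holds 10 × 60 × 30 − 9 × 2 = 17982 frames. 3937 ÷ 17982 → 0 full blocks, remainder 3937.
Within the partial block the first minute is 1800 frames and each further minute 1798, so 2 further minute boundaries passed. Total skipped labels = 18 × 0 + 2 × 2 = 4.
Non-drop label index = 3937 + 4 = 3941; at 30 labels/s that is 00:02:11:11, i.e. DF 00:02:11;11.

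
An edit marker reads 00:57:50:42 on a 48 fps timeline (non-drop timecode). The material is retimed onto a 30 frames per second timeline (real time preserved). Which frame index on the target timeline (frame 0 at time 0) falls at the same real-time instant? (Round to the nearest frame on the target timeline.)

frame 104126

Source frame index: (0×3600 + 57×60 + 50) × 48 + 42 = 166602.
Real time: 166602 / (48) = 27767/8 s.
Target frame: (27767/8) × (30) = 416505/4 ≈ 104126.250 → 104126.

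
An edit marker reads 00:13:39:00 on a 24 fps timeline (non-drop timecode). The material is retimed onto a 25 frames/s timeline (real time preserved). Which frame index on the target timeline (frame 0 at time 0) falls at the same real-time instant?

frame 20475

Source frame index: (0×3600 + 13×60 + 39) × 24 + 0 = 19656.
Real time: 19656 / (24) = 819 s.
Target frame: (819) × (25) = 20475.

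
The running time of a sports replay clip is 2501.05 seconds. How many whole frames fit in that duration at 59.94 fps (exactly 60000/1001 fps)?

Frames = 2501.05 × 60000/1001 = 150063000/1001 ≈ 149913.0869.
Complete frames: 149913.

149913 frames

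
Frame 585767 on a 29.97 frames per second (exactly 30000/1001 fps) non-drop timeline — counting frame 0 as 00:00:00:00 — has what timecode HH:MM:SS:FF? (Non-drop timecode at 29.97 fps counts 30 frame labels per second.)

585767 ÷ 30 = 19525 full seconds, remainder 17 frames.
19525 s = 5 h 25 min 25 s.
Timecode: 05:25:25:17.

05:25:25:17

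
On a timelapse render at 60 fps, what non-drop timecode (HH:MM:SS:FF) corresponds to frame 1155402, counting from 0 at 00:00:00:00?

05:20:56:42

1155402 ÷ 60 = 19256 full seconds, remainder 42 frames.
19256 s = 5 h 20 min 56 s.
Timecode: 05:20:56:42.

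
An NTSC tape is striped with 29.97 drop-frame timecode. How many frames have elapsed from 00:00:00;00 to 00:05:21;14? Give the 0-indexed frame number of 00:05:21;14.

9634

Complete 10-minute blocks: 0, each 17982 frames → 0.
Remaining 5 whole minutes in the current block: 1800 + 4 × 1798 = 8992 frames.
Within the current minute: 21 × 30 + 14 − 2 = 642 (labels ;00/;01 skipped at this minute). Total = 0 + 8992 + 642 = 9634.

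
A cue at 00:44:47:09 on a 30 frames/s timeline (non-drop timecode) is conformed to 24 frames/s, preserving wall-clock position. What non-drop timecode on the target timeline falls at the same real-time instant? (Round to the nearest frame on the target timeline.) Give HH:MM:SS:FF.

Source frame index: (0×3600 + 44×60 + 47) × 30 + 9 = 80619.
Real time: 80619 / (30) = 26873/10 s.
Target frame: (26873/10) × (24) = 322476/5 ≈ 64495.200 → 64495.
At 24 labels/s: frame 64495 → 00:44:47:07.

00:44:47:07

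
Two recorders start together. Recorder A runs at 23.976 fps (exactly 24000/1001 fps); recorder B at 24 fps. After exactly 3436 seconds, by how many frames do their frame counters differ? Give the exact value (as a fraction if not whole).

82464/1001 frames

A emits 24000/1001 × 3436 = 82464000/1001 frames; B emits 24 × 3436 = 82464.
Difference = 82464/1001 frames (≈ 82.3816); B is ahead of A.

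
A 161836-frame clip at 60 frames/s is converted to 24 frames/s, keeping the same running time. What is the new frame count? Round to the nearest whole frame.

64734 frames

Frames at target rate = 161836 × (24) / (60) = 323672/5 ≈ 64734.400.
Nearest whole frame: 64734.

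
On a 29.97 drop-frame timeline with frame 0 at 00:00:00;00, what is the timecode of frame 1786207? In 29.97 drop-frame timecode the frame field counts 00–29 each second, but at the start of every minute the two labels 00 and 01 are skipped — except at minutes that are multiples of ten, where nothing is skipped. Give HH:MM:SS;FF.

Each 10-minute DF block holds 10 × 60 × 30 − 9 × 2 = 17982 frames. 1786207 ÷ 17982 → 99 full blocks, remainder 5989.
Within the partial block the first minute is 1800 frames and each further minute 1798, so 3 further minute boundaries passed. Total skipped labels = 18 × 99 + 2 × 3 = 1788.
Non-drop label index = 1786207 + 1788 = 1787995; at 30 labels/s that is 16:33:19:25, i.e. DF 16:33:19;25.

16:33:19;25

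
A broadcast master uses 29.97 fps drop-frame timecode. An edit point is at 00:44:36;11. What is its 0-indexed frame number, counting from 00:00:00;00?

As if non-drop at 30 labels/s: (0 × 3600 + 44 × 60 + 36) × 30 + 11 = 80291.
Minute boundaries passed: 44; those not divisible by 10: 44 − 4 = 40; dropped labels = 2 × 40 = 80.
Actual frame index = 80291 − 80 = 80211.

80211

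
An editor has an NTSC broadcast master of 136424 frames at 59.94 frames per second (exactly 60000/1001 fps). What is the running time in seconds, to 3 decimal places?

2276.007 seconds

Running time = 136424 × 1001/60000 = 17070053/7500 s ≈ 2276.007 s.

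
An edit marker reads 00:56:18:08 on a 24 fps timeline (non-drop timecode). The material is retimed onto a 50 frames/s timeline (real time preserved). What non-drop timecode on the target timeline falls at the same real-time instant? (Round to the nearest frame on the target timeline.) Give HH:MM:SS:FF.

00:56:18:17

Source frame index: (0×3600 + 56×60 + 18) × 24 + 8 = 81080.
Real time: 81080 / (24) = 10135/3 s.
Target frame: (10135/3) × (50) = 506750/3 ≈ 168916.667 → 168917.
At 50 labels/s: frame 168917 → 00:56:18:17.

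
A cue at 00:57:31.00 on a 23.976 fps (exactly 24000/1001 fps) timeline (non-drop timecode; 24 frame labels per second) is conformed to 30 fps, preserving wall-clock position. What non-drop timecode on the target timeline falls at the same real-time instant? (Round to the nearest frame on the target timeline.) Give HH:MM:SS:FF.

00:57:34:14

Source frame index: (0×3600 + 57×60 + 31) × 24 + 0 = 82824.
Real time: 82824 / (24000/1001) = 3454451/1000 s.
Target frame: (3454451/1000) × (30) = 10363353/100 ≈ 103633.530 → 103634.
At 30 labels/s: frame 103634 → 00:57:34:14.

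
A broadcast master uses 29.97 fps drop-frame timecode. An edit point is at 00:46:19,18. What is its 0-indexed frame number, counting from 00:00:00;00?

83304

Complete 10-minute blocks: 4, each 17982 frames → 71928.
Remaining 6 whole minutes in the current block: 1800 + 5 × 1798 = 10790 frames.
Within the current minute: 19 × 30 + 18 − 2 = 586 (labels ;00/;01 skipped at this minute). Total = 71928 + 10790 + 586 = 83304.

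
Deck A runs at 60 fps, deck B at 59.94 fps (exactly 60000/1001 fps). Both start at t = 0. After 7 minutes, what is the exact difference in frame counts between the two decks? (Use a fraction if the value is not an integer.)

7 min = 420 s.
A emits 60 × 420 = 25200 frames; B emits 60000/1001 × 420 = 3600000/143.
Difference = 3600/143 frames (≈ 25.1748); B is behind A.

3600/143 frames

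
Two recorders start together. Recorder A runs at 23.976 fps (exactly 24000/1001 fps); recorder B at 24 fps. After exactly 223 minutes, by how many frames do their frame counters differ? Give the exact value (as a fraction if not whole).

223 min = 13380 s.
A emits 24000/1001 × 13380 = 321120000/1001 frames; B emits 24 × 13380 = 321120.
Difference = 321120/1001 frames (≈ 320.7992); B is ahead of A.

321120/1001 frames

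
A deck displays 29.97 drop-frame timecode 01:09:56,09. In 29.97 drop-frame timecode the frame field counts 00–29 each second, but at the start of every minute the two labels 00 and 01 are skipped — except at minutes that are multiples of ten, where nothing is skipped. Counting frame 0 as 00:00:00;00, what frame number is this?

Complete 10-minute blocks: 6, each 17982 frames → 107892.
Remaining 9 whole minutes in the current block: 1800 + 8 × 1798 = 16184 frames.
Within the current minute: 56 × 30 + 9 − 2 = 1687 (labels ;00/;01 skipped at this minute). Total = 107892 + 16184 + 1687 = 125763.

125763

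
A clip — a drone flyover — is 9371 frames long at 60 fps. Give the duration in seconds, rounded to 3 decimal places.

156.183 seconds

Running time = 9371 × 1/60 = 9371/60 s ≈ 156.183 s.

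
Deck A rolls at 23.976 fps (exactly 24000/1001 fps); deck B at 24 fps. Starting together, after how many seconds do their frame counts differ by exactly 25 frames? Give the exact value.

The gap grows by |24 − 24000/1001| = 24/1001 frames per second.
Time for a 25-frame gap: 25 ÷ (24/1001) = 25025/24 s.

25025/24 seconds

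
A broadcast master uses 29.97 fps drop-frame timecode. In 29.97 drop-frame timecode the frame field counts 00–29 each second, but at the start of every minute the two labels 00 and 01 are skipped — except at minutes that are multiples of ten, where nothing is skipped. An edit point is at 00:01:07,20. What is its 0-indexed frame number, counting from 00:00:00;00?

2028

Complete 10-minute blocks: 0, each 17982 frames → 0.
Remaining 1 whole minute in the current block: 1800 + 0 × 1798 = 1800 frames.
Within the current minute: 7 × 30 + 20 − 2 = 228 (labels ;00/;01 skipped at this minute). Total = 0 + 1800 + 228 = 2028.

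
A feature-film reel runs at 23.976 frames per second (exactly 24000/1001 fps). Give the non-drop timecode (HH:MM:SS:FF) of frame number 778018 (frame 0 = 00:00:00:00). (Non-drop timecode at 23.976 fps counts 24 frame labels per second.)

778018 ÷ 24 = 32417 full seconds, remainder 10 frames.
32417 s = 9 h 0 min 17 s.
Timecode: 09:00:17:10.

09:00:17:10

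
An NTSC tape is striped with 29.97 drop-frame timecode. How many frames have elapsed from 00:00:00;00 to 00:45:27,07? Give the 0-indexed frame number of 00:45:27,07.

As if non-drop at 30 labels/s: (0 × 3600 + 45 × 60 + 27) × 30 + 7 = 81817.
Minute boundaries passed: 45; those not divisible by 10: 45 − 4 = 41; dropped labels = 2 × 41 = 82.
Actual frame index = 81817 − 82 = 81735.

81735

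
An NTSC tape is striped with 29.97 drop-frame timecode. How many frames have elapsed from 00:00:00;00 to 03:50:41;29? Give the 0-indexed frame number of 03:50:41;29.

Complete 10-minute blocks: 23, each 17982 frames → 413586.
Remaining 0 whole minutes in the current block: 0 frames.
Within the current minute: 41 × 30 + 29 = 1259. Total = 413586 + 0 + 1259 = 414845.

414845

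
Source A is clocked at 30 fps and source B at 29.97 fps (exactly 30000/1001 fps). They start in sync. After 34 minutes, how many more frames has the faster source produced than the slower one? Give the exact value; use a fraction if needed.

61200/1001 frames

34 min = 2040 s.
A emits 30 × 2040 = 61200 frames; B emits 30000/1001 × 2040 = 61200000/1001.
Difference = 61200/1001 frames (≈ 61.1389); B is behind A.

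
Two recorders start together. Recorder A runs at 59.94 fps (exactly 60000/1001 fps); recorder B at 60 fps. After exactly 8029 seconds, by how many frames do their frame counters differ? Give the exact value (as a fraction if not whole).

A emits 60000/1001 × 8029 = 68820000/143 frames; B emits 60 × 8029 = 481740.
Difference = 68820/143 frames (≈ 481.2587); B is ahead of A.

68820/143 frames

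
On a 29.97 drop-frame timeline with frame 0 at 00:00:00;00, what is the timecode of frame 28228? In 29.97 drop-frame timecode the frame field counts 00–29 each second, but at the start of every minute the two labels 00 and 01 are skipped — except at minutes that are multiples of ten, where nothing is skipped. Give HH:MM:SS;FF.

00:15:41;26

Ten DF minutes hold 17982 frames, so frame 28228 lies in block 1 (frames 17982–35963) with 10246 frames into that block.
The block's first minute is 1800 frames and the rest 1798 each; 10246 frames reaches minute 5, so 1 × 18 + 5 × 2 = 28 labels have been skipped so far.
Adding those back, label number 28228 + 28 = 28256 at 30 labels/s is 941 s + 26 f = 0 h 15 min 41 s frame 26, i.e. 00:15:41;26.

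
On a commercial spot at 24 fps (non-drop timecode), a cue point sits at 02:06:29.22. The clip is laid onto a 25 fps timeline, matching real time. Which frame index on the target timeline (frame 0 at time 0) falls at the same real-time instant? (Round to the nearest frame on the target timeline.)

Source frame index: (2×3600 + 6×60 + 29) × 24 + 22 = 182158.
Real time: 182158 / (24) = 91079/12 s.
Target frame: (91079/12) × (25) = 2276975/12 ≈ 189747.917 → 189748.

frame 189748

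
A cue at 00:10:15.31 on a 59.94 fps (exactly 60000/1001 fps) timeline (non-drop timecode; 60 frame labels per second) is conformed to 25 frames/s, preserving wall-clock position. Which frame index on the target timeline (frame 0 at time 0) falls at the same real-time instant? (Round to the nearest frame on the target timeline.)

frame 15403

Source frame index: (0×3600 + 10×60 + 15) × 60 + 31 = 36931.
Real time: 36931 / (60000/1001) = 36967931/60000 s.
Target frame: (36967931/60000) × (25) = 36967931/2400 ≈ 15403.305 → 15403.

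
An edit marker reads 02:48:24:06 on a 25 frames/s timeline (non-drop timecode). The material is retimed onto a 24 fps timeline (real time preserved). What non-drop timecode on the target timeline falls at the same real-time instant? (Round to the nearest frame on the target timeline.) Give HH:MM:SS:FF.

02:48:24:06

Source frame index: (2×3600 + 48×60 + 24) × 25 + 6 = 252606.
Real time: 252606 / (25) = 252606/25 s.
Target frame: (252606/25) × (24) = 6062544/25 ≈ 242501.760 → 242502.
At 24 labels/s: frame 242502 → 02:48:24:06.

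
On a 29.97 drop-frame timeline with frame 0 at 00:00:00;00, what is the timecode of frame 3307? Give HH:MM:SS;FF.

00:01:50;09

Ten DF minutes hold 17982 frames, so frame 3307 lies in block 0 (frames 0–17981) with 3307 frames into that block.
The block's first minute is 1800 frames and the rest 1798 each; 3307 frames reaches minute 1, so 0 × 18 + 1 × 2 = 2 labels have been skipped so far.
Adding those back, label number 3307 + 2 = 3309 at 30 labels/s is 110 s + 9 f = 0 h 1 min 50 s frame 9, i.e. 00:01:50;09.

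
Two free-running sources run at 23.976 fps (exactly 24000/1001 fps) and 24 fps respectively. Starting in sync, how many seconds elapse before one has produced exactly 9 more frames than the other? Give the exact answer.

The gap grows by |24 − 24000/1001| = 24/1001 frames per second.
Time for a 9-frame gap: 9 ÷ (24/1001) = 375.375 s.

375.375 seconds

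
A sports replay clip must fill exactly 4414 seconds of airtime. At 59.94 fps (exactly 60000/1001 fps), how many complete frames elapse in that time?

Frames = 4414 × 60000/1001 = 264840000/1001 ≈ 264575.4246.
Complete frames: 264575.

264575 frames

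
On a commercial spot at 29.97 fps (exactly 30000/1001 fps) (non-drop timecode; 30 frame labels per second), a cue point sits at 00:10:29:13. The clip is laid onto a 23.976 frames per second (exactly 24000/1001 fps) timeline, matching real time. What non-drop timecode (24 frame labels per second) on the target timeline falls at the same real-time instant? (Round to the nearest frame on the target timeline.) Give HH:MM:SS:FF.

Source frame index: (0×3600 + 10×60 + 29) × 30 + 13 = 18883.
Real time: 18883 / (30000/1001) = 18901883/30000 s.
Target frame: (18901883/30000) × (24000/1001) = 75532/5 ≈ 15106.400 → 15106.
At 24 labels/s: frame 15106 → 00:10:29:10.

00:10:29:10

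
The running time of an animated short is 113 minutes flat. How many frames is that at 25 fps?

113 min = 6780 s.
Frames = 6780 × 25 = 169500.

169500 frames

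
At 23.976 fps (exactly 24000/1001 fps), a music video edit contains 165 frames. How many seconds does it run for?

Running time = 165 / (24000/1001) = 6.881875 s.

6.881875 seconds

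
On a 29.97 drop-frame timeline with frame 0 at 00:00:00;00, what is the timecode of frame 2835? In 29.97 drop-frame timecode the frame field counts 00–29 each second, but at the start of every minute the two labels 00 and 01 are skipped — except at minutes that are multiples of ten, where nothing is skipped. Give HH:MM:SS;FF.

Ten DF minutes hold 17982 frames, so frame 2835 lies in block 0 (frames 0–17981) with 2835 frames into that block.
The block's first minute is 1800 frames and the rest 1798 each; 2835 frames reaches minute 1, so 0 × 18 + 1 × 2 = 2 labels have been skipped so far.
Adding those back, label number 2835 + 2 = 2837 at 30 labels/s is 94 s + 17 f = 0 h 1 min 34 s frame 17, i.e. 00:01:34;17.

00:01:34;17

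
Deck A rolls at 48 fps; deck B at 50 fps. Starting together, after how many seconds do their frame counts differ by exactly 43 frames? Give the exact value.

The gap grows by |50 − 48| = 2 frames per second.
Time for a 43-frame gap: 43 ÷ (2) = 21.5 s.

21.5 seconds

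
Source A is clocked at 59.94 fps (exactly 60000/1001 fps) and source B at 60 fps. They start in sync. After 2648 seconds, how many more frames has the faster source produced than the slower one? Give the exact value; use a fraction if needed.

158880/1001 frames

A emits 60000/1001 × 2648 = 158880000/1001 frames; B emits 60 × 2648 = 158880.
Difference = 158880/1001 frames (≈ 158.7213); B is ahead of A.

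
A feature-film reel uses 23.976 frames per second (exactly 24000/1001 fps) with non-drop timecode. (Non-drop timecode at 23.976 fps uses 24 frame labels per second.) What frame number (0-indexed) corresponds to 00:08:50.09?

frame 12729

Total seconds to the label: (0 × 3600 + 8 × 60 + 50) = 530.
Frame index = 530 × 24 + 9 = 12729.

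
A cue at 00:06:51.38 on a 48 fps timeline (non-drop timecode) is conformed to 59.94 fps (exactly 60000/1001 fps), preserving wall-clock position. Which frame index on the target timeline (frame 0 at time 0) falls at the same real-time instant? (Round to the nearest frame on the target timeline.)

frame 24683

Source frame index: (0×3600 + 6×60 + 51) × 48 + 38 = 19766.
Real time: 19766 / (48) = 9883/24 s.
Target frame: (9883/24) × (60000/1001) = 24707500/1001 ≈ 24682.817 → 24683.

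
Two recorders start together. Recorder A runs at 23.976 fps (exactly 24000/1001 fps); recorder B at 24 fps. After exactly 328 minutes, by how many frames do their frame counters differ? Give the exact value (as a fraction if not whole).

472320/1001 frames

328 min = 19680 s.
A emits 24000/1001 × 19680 = 472320000/1001 frames; B emits 24 × 19680 = 472320.
Difference = 472320/1001 frames (≈ 471.8482); B is ahead of A.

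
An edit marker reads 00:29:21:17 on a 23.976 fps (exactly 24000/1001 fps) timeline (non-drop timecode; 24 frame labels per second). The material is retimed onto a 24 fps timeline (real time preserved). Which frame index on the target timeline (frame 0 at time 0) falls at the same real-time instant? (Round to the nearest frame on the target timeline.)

Source frame index: (0×3600 + 29×60 + 21) × 24 + 17 = 42281.
Real time: 42281 / (24000/1001) = 42323281/24000 s.
Target frame: (42323281/24000) × (24) = 42323281/1000 ≈ 42323.281 → 42323.

frame 42323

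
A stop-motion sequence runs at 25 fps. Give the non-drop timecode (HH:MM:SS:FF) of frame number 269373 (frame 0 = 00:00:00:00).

269373 ÷ 25 = 10774 full seconds, remainder 23 frames.
10774 s = 2 h 59 min 34 s.
Timecode: 02:59:34:23.

02:59:34:23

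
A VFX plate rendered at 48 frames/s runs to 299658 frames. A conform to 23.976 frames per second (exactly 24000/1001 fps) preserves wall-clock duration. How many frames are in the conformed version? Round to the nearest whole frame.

Frames at target rate = 299658 × (24000/1001) / (48) = 149829000/1001 ≈ 149679.321.
Nearest whole frame: 149679.

149679 frames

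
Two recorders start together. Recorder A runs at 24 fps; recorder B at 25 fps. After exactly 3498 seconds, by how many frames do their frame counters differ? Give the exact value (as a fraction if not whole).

A emits 24 × 3498 = 83952 frames; B emits 25 × 3498 = 87450.
Difference = 3498 frames; B is ahead of A.

3498 frames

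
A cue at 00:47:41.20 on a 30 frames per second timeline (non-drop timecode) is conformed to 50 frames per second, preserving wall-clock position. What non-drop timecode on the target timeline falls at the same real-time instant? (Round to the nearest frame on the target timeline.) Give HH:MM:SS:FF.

00:47:41:33

Source frame index: (0×3600 + 47×60 + 41) × 30 + 20 = 85850.
Real time: 85850 / (30) = 8585/3 s.
Target frame: (8585/3) × (50) = 429250/3 ≈ 143083.333 → 143083.
At 50 labels/s: frame 143083 → 00:47:41:33.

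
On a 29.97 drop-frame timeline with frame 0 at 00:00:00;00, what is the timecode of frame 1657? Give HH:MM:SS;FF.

00:00:55;07

Each 10-minute DF block holds 10 × 60 × 30 − 9 × 2 = 17982 frames. 1657 ÷ 17982 → 0 full blocks, remainder 1657.
Within the partial block the first minute is 1800 frames and each further minute 1798, so 0 further minute boundaries passed. Total skipped labels = 18 × 0 + 2 × 0 = 0.
Non-drop label index = 1657 + 0 = 1657; at 30 labels/s that is 00:00:55:07, i.e. DF 00:00:55;07.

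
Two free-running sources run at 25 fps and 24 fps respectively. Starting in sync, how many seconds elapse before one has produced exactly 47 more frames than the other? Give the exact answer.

The gap grows by |24 − 25| = 1 frame per second.
Time for a 47-frame gap: 47 ÷ (1) = 47 s.

47 seconds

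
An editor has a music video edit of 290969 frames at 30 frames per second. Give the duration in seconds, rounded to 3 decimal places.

Running time = 290969 × 1/30 = 290969/30 s ≈ 9698.967 s.

9698.967 seconds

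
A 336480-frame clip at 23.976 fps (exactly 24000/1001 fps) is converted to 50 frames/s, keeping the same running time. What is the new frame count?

701701 frames

Target frames = source frames × (target rate / source rate) = 336480 × (50)/(24000/1001) = 336480 × 1001/480 = 701701.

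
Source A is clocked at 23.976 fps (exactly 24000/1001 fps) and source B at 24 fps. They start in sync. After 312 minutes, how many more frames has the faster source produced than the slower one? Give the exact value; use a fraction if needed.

34560/77 frames

312 min = 18720 s.
A emits 24000/1001 × 18720 = 34560000/77 frames; B emits 24 × 18720 = 449280.
Difference = 34560/77 frames (≈ 448.8312); B is ahead of A.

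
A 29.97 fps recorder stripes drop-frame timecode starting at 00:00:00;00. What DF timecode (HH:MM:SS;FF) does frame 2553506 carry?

Each 10-minute DF block holds 10 × 60 × 30 − 9 × 2 = 17982 frames. 2553506 ÷ 17982 → 142 full blocks, remainder 62.
Within the partial block the first minute is 1800 frames and each further minute 1798, so 0 further minute boundaries passed. Total skipped labels = 18 × 142 + 2 × 0 = 2556.
Non-drop label index = 2553506 + 2556 = 2556062; at 30 labels/s that is 23:40:02:02, i.e. DF 23:40:02;02.

23:40:02;02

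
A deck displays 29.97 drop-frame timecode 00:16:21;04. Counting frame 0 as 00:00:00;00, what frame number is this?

As if non-drop at 30 labels/s: (0 × 3600 + 16 × 60 + 21) × 30 + 4 = 29434.
Minute boundaries passed: 16; those not divisible by 10: 16 − 1 = 15; dropped labels = 2 × 15 = 30.
Actual frame index = 29434 − 30 = 29404.

29404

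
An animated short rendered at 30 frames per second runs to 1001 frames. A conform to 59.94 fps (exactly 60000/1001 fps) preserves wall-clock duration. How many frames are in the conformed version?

Target frames = source frames × (target rate / source rate) = 1001 × (60000/1001)/(30) = 1001 × 2000/1001 = 2000.

2000 frames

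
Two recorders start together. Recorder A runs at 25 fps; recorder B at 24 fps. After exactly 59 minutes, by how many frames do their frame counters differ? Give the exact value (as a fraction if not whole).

59 min = 3540 s.
A emits 25 × 3540 = 88500 frames; B emits 24 × 3540 = 84960.
Difference = 3540 frames; B is behind A.

3540 frames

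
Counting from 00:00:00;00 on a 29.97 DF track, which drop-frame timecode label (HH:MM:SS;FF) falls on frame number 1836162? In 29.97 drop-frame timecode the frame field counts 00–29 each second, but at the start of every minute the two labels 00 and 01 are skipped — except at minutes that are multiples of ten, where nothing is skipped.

17:01:06;20

Ten DF minutes hold 17982 frames, so frame 1836162 lies in block 102 (frames 1834164–1852145) with 1998 frames into that block.
The block's first minute is 1800 frames and the rest 1798 each; 1998 frames reaches minute 1, so 102 × 18 + 1 × 2 = 1838 labels have been skipped so far.
Adding those back, label number 1836162 + 1838 = 1838000 at 30 labels/s is 61266 s + 20 f = 17 h 1 min 6 s frame 20, i.e. 17:01:06;20.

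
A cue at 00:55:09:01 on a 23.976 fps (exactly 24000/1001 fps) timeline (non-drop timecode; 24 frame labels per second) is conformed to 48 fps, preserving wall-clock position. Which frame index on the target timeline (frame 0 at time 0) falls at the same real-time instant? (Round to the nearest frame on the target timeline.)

frame 158993

Source frame index: (0×3600 + 55×60 + 9) × 24 + 1 = 79417.
Real time: 79417 / (24000/1001) = 79496417/24000 s.
Target frame: (79496417/24000) × (48) = 79496417/500 ≈ 158992.834 → 158993.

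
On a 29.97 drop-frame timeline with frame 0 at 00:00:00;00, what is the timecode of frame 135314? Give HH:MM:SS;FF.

Each 10-minute DF block holds 10 × 60 × 30 − 9 × 2 = 17982 frames. 135314 ÷ 17982 → 7 full blocks, remainder 9440.
Within the partial block the first minute is 1800 frames and each further minute 1798, so 5 further minute boundaries passed. Total skipped labels = 18 × 7 + 2 × 5 = 136.
Non-drop label index = 135314 + 136 = 135450; at 30 labels/s that is 01:15:15:00, i.e. DF 01:15:15;00.

01:15:15;00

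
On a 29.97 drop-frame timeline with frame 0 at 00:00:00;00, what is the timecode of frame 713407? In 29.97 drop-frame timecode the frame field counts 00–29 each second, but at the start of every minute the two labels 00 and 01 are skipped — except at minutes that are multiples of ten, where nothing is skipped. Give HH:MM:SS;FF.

Ten DF minutes hold 17982 frames, so frame 713407 lies in block 39 (frames 701298–719279) with 12109 frames into that block.
The block's first minute is 1800 frames and the rest 1798 each; 12109 frames reaches minute 6, so 39 × 18 + 6 × 2 = 714 labels have been skipped so far.
Adding those back, label number 713407 + 714 = 714121 at 30 labels/s is 23804 s + 1 f = 6 h 36 min 44 s frame 1, i.e. 06:36:44;01.

06:36:44;01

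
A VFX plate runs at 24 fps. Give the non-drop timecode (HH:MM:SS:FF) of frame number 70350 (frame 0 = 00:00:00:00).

00:48:51:06

70350 ÷ 24 = 2931 full seconds, remainder 6 frames.
2931 s = 0 h 48 min 51 s.
Timecode: 00:48:51:06.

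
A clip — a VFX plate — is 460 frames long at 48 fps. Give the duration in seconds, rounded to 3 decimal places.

Running time = 460 × 1/48 = 115/12 s ≈ 9.583 s.

9.583 seconds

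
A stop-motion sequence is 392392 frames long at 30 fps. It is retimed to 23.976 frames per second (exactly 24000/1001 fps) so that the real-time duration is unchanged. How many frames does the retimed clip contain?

313600 frames

Target frames = source frames × (target rate / source rate) = 392392 × (24000/1001)/(30) = 392392 × 800/1001 = 313600.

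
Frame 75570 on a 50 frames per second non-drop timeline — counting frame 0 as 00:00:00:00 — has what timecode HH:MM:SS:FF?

75570 ÷ 50 = 1511 full seconds, remainder 20 frames.
1511 s = 0 h 25 min 11 s.
Timecode: 00:25:11:20.

00:25:11:20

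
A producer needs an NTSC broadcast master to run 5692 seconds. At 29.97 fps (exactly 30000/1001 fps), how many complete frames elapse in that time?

Frames = 5692 × 30000/1001 = 170760000/1001 ≈ 170589.4106.
Complete frames: 170589.

170589 frames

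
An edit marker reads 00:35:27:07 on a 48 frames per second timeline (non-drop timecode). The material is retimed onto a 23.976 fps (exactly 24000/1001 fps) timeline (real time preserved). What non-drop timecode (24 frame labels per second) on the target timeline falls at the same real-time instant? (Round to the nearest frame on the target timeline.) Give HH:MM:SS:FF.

Source frame index: (0×3600 + 35×60 + 27) × 48 + 7 = 102103.
Real time: 102103 / (48) = 102103/48 s.
Target frame: (102103/48) × (24000/1001) = 51051500/1001 ≈ 51000.500 → 51000.
At 24 labels/s: frame 51000 → 00:35:25:00.

00:35:25:00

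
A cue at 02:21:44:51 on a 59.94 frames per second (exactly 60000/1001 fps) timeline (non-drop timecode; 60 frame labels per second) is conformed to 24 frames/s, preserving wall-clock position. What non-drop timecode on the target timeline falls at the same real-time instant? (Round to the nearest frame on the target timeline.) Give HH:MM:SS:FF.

Source frame index: (2×3600 + 21×60 + 44) × 60 + 51 = 510291.
Real time: 510291 / (60000/1001) = 170267097/20000 s.
Target frame: (170267097/20000) × (24) = 510801291/2500 ≈ 204320.516 → 204321.
At 24 labels/s: frame 204321 → 02:21:53:09.

02:21:53:09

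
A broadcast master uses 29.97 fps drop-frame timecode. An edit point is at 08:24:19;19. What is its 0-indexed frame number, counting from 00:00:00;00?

906881

Complete 10-minute blocks: 50, each 17982 frames → 899100.
Remaining 4 whole minutes in the current block: 1800 + 3 × 1798 = 7194 frames.
Within the current minute: 19 × 30 + 19 − 2 = 587 (labels ;00/;01 skipped at this minute). Total = 899100 + 7194 + 587 = 906881.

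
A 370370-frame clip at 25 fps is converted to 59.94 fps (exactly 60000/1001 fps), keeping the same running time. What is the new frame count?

Target frames = source frames × (target rate / source rate) = 370370 × (60000/1001)/(25) = 370370 × 2400/1001 = 888000.

888000 frames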